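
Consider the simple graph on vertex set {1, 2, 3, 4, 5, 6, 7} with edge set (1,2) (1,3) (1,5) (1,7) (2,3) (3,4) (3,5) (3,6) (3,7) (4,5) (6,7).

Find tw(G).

A width-2 tree decomposition is:
Bags: B1 = {1, 2, 3}  B2 = {1, 3, 5}  B3 = {3, 4, 5}  B4 = {1, 3, 7}  B5 = {3, 6, 7}
Tree: B1–B2, B2–B3, B1–B4, B4–B5
Every bag has size at most 3, so the width is 3 − 1 = 2 and tw(G) ≤ 2. For the lower bound, the 3 vertices {1, 2, 3} are pairwise adjacent, and any tree decomposition puts a clique entirely inside one bag — forcing width ≥ 2. The upper and lower bounds meet at 2, so that is the treewidth.

2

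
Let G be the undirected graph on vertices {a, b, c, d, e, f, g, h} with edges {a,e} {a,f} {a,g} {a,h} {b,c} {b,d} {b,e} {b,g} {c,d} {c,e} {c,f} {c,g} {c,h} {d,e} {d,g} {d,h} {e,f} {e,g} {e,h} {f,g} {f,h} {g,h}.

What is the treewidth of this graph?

A width-4 tree decomposition is:
Bags: B1 = {b, c, d, e, g}  B2 = {c, d, e, g, h}  B3 = {c, e, f, g, h}  B4 = {a, e, f, g, h}
Tree: B1–B2, B2–B3, B3–B4
Each bag holds 5 vertices, so the decomposition has width 4, which upper-bounds the treewidth. For the lower bound, the 5 vertices {c, d, e, g, h} are pairwise adjacent, and any tree decomposition puts a clique entirely inside one bag — forcing width ≥ 4. Hence tw(G) = 4 exactly.

4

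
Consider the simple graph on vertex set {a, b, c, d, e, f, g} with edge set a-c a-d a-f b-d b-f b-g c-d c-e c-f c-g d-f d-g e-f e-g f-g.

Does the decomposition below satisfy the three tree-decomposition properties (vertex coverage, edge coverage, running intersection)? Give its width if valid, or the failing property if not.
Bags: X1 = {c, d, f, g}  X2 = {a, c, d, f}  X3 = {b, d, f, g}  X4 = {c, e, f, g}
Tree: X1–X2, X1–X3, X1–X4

Checking the three conditions: (i) the bags cover all of {a, b, c, d, e, f, g}; (ii) for each edge, some bag contains both endpoints; (iii) the bags containing any fixed vertex form a subtree. All hold, so the decomposition is valid with width 4 − 1 = 3.

Yes; width 3.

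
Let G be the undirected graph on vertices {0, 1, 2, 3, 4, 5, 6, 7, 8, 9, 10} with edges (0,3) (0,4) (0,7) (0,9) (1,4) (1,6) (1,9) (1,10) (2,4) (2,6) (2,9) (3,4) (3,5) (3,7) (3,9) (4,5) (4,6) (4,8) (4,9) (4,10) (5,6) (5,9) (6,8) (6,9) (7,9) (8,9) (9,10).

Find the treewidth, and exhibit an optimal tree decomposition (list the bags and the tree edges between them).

Every bag has size at most 4, so the width is 4 − 1 = 3 and tw(G) ≤ 3. Conversely, {0, 3, 4, 9} is a clique of size 4, and the vertices of any clique must share a bag in every tree decomposition; so some bag has ≥ 4 vertices and tw(G) ≥ 3. The upper and lower bounds meet at 3, so that is the treewidth.

Treewidth 3.
One such decomposition:
Bags: B1 = {4, 5, 6, 9}  B2 = {1, 4, 6, 9}  B3 = {2, 4, 6, 9}  B4 = {1, 4, 9, 10}  B5 = {3, 4, 5, 9}  B6 = {0, 3, 4, 9}  B7 = {0, 3, 7, 9}  B8 = {4, 6, 8, 9}
Tree: B1–B2, B1–B3, B2–B4, B1–B5, B5–B6, B6–B7, B1–B8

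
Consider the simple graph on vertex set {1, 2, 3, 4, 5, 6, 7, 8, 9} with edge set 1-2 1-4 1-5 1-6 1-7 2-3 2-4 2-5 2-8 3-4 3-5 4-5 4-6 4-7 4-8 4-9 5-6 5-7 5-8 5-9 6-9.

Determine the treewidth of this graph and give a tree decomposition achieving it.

Treewidth 3.
One optimal decomposition is:
Bags: B1 = {1, 2, 4, 5}  B2 = {2, 3, 4, 5}  B3 = {1, 4, 5, 6}  B4 = {1, 4, 5, 7}  B5 = {2, 4, 5, 8}  B6 = {4, 5, 6, 9}
Tree: B1–B2, B1–B3, B3–B4, B2–B5, B3–B6

Each bag holds 4 vertices, so the decomposition has width 3, which upper-bounds the treewidth. For the lower bound, the 4 vertices {2, 4, 5, 8} are pairwise adjacent, and any tree decomposition puts a clique entirely inside one bag — forcing width ≥ 3. Combining the bounds, tw(G) = 3.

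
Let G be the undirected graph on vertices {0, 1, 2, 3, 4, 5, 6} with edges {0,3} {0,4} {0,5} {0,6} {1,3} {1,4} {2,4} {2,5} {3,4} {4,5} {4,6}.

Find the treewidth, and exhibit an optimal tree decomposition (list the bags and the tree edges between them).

The largest bag has 3 vertices, giving width 2; this decomposition certifies tw(G) ≤ 2. On the other hand G contains the 3-clique {0, 3, 4}. A clique must lie in a single bag of any decomposition, so no decomposition can have width below 2. Therefore the treewidth is 2.

Treewidth 2.
One such decomposition:
Bags: B1 = {0, 3, 4}  B2 = {1, 3, 4}  B3 = {0, 4, 5}  B4 = {0, 4, 6}  B5 = {2, 4, 5}
Tree: B1–B2, B1–B3, B1–B4, B3–B5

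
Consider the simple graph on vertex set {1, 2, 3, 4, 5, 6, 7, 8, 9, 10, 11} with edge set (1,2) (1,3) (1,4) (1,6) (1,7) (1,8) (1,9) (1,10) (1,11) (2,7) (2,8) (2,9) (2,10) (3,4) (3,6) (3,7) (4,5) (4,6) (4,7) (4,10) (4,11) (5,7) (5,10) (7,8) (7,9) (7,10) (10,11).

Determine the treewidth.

A width-3 tree decomposition is:
Bags: B1 = {1, 4, 7, 10}  B2 = {4, 5, 7, 10}  B3 = {1, 2, 7, 10}  B4 = {1, 2, 7, 9}  B5 = {1, 4, 10, 11}  B6 = {1, 3, 4, 7}  B7 = {1, 3, 4, 6}  B8 = {1, 2, 7, 8}
Tree: B1–B2, B1–B3, B3–B4, B1–B5, B1–B6, B6–B7, B4–B8
Every bag has size at most 4, so the width is 4 − 1 = 3 and tw(G) ≤ 3. On the other hand G contains the 4-clique {1, 4, 10, 11}. A clique must lie in a single bag of any decomposition, so no decomposition can have width below 3. Therefore the treewidth is 3.

3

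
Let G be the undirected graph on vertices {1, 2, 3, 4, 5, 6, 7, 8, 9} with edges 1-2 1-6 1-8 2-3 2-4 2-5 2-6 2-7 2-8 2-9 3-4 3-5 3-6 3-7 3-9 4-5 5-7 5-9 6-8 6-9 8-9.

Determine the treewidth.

3

A width-3 tree decomposition is:
Bags: B1 = {2, 6, 8, 9}  B2 = {2, 3, 6, 9}  B3 = {2, 3, 5, 9}  B4 = {2, 3, 4, 5}  B5 = {1, 2, 6, 8}  B6 = {2, 3, 5, 7}
Tree: B1–B2, B2–B3, B3–B4, B1–B5, B3–B6
Each bag holds 4 vertices, so the decomposition has width 3, which upper-bounds the treewidth. On the other hand G contains the 4-clique {2, 6, 8, 9}. A clique must lie in a single bag of any decomposition, so no decomposition can have width below 3. Combining the bounds, tw(G) = 3.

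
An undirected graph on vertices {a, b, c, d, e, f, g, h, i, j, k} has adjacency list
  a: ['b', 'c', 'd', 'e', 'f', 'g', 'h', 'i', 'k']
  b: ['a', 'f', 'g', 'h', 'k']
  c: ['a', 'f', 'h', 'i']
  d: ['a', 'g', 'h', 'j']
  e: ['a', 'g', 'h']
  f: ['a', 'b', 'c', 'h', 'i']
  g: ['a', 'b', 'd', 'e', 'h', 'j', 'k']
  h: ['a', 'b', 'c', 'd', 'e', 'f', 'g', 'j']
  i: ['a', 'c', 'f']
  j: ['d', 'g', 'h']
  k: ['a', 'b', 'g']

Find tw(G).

A width-3 tree decomposition is:
Bags: B1 = {a, b, f, h}  B2 = {a, b, g, h}  B3 = {a, c, f, h}  B4 = {a, c, f, i}  B5 = {a, d, g, h}  B6 = {a, b, g, k}  B7 = {d, g, h, j}  B8 = {a, e, g, h}
Tree: B1–B2, B1–B3, B3–B4, B2–B5, B2–B6, B5–B7, B2–B8
Each bag holds 4 vertices, so the decomposition has width 3, which upper-bounds the treewidth. For the lower bound, the 4 vertices {d, g, h, j} are pairwise adjacent, and any tree decomposition puts a clique entirely inside one bag — forcing width ≥ 3. Hence tw(G) = 3 exactly.

3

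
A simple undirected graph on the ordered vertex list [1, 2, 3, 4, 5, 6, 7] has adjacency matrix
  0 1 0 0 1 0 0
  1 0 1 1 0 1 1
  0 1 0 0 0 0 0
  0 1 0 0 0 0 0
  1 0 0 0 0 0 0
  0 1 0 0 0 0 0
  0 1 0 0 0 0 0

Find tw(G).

A width-1 tree decomposition is:
Bags: B1 = {2, 4}  B2 = {1, 2}  B3 = {2, 6}  B4 = {2, 3}  B5 = {2, 7}  B6 = {1, 5}
Tree: B1–B2, B2–B3, B1–B4, B4–B5, B2–B6
Every bag has size at most 2, so the width is 2 − 1 = 1 and tw(G) ≤ 1. Any graph with an edge has treewidth ≥ 1, and G has the edge 4–2. Hence tw(G) = 1 exactly.

1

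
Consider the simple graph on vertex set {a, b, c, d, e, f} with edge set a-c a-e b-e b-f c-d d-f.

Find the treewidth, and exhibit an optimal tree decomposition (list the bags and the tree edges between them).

The largest bag has 3 vertices, giving width 2; this decomposition certifies tw(G) ≤ 2. Since f–b–e–a–c–d–f is a cycle in G, G is not acyclic. Forests are exactly the graphs of treewidth ≤ 1, so tw(G) ≥ 2. Therefore the treewidth is 2.

Treewidth 2.
One such decomposition:
Bags: B1 = {b, e, f}  B2 = {a, e, f}  B3 = {a, c, f}  B4 = {c, d, f}
Tree: B1–B2, B2–B3, B3–B4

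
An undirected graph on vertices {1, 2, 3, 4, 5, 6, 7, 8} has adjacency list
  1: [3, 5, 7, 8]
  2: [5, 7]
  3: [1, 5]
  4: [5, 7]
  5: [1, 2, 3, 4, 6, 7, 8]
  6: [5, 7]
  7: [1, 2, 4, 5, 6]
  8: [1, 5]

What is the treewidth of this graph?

2

A width-2 tree decomposition is:
Bags: B1 = {5, 6, 7}  B2 = {1, 5, 7}  B3 = {1, 5, 8}  B4 = {4, 5, 7}  B5 = {1, 3, 5}  B6 = {2, 5, 7}
Tree: B1–B2, B2–B3, B2–B4, B3–B5, B1–B6
The largest bag has 3 vertices, giving width 2; this decomposition certifies tw(G) ≤ 2. Conversely, {1, 5, 8} is a clique of size 3, and the vertices of any clique must share a bag in every tree decomposition; so some bag has ≥ 3 vertices and tw(G) ≥ 2. Combining the bounds, tw(G) = 2.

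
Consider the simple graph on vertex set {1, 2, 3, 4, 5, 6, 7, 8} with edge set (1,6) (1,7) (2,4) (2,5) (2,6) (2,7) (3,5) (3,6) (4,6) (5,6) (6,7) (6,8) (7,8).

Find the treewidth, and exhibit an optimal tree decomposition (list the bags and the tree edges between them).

Treewidth 2.
Bags: B1 = {2, 5, 6}  B2 = {2, 6, 7}  B3 = {3, 5, 6}  B4 = {1, 6, 7}  B5 = {6, 7, 8}  B6 = {2, 4, 6}
Tree: B1–B2, B1–B3, B2–B4, B2–B5, B2–B6

Every bag has size at most 3, so the width is 3 − 1 = 2 and tw(G) ≤ 2. Conversely, {6, 7, 8} is a clique of size 3, and the vertices of any clique must share a bag in every tree decomposition; so some bag has ≥ 3 vertices and tw(G) ≥ 2. Combining the bounds, tw(G) = 2.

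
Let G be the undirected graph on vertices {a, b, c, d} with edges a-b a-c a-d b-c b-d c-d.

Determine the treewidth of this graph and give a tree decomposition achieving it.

Treewidth 3.
Bags: B1 = {a, b, c, d}
Tree: (single bag)

With just one bag of size 4, the width is 4 − 1 = 3, so tw(G) ≤ 3. For the lower bound, the 4 vertices {a, b, c, d} are pairwise adjacent, and any tree decomposition puts a clique entirely inside one bag — forcing width ≥ 3. Therefore the treewidth is 3.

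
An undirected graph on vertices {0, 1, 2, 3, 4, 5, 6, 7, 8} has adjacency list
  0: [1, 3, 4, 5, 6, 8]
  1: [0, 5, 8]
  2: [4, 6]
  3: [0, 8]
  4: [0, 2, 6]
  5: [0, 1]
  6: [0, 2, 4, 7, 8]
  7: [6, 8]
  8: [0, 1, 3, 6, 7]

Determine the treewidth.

2

A width-2 tree decomposition is:
Bags: B1 = {0, 4, 6}  B2 = {0, 6, 8}  B3 = {0, 3, 8}  B4 = {0, 1, 8}  B5 = {0, 1, 5}  B6 = {2, 4, 6}  B7 = {6, 7, 8}
Tree: B1–B2, B2–B3, B2–B4, B4–B5, B1–B6, B2–B7
The largest bag has 3 vertices, giving width 2; this decomposition certifies tw(G) ≤ 2. For the lower bound, the 3 vertices {0, 1, 8} are pairwise adjacent, and any tree decomposition puts a clique entirely inside one bag — forcing width ≥ 2. Hence tw(G) = 2 exactly.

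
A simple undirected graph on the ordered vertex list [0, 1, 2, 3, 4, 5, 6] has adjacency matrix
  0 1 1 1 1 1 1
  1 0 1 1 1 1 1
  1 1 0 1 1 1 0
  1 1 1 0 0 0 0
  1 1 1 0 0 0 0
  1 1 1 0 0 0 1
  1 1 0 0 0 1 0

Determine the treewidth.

A width-3 tree decomposition is:
Bags: B1 = {0, 1, 5, 6}  B2 = {0, 1, 2, 5}  B3 = {0, 1, 2, 3}  B4 = {0, 1, 2, 4}
Tree: B1–B2, B2–B3, B2–B4
Each bag holds 4 vertices, so the decomposition has width 3, which upper-bounds the treewidth. On the other hand G contains the 4-clique {0, 1, 2, 3}. A clique must lie in a single bag of any decomposition, so no decomposition can have width below 3. Combining the bounds, tw(G) = 3.

3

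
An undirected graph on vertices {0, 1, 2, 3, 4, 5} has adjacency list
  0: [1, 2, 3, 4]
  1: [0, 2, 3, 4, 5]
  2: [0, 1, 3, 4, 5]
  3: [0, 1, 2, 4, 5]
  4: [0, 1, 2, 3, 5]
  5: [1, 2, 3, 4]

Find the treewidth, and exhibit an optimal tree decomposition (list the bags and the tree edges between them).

Treewidth 4.
Bags: B1 = {0, 1, 2, 3, 4}  B2 = {1, 2, 3, 4, 5}
Tree: B1–B2

The largest bag has 5 vertices, giving width 4; this decomposition certifies tw(G) ≤ 4. On the other hand G contains the 5-clique {0, 1, 2, 3, 4}. A clique must lie in a single bag of any decomposition, so no decomposition can have width below 4. The upper and lower bounds meet at 4, so that is the treewidth.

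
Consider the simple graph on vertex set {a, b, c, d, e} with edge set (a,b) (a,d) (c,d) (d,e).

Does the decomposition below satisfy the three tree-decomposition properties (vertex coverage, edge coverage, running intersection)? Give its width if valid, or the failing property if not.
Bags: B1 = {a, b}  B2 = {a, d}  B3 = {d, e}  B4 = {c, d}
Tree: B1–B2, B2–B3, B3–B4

Yes; width 1.

Checking the three conditions: (i) the bags cover all of {a, b, c, d, e}; (ii) for each edge, some bag contains both endpoints; (iii) the bags containing any fixed vertex form a subtree. All hold, so the decomposition is valid with width 2 − 1 = 1.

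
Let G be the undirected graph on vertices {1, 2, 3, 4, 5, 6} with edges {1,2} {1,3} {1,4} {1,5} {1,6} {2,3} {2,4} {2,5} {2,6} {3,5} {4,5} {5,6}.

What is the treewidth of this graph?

3

A width-3 tree decomposition is:
Bags: B1 = {1, 2, 4, 5}  B2 = {1, 2, 5, 6}  B3 = {1, 2, 3, 5}
Tree: B1–B2, B1–B3
Each bag holds 4 vertices, so the decomposition has width 3, which upper-bounds the treewidth. Conversely, {1, 2, 3, 5} is a clique of size 4, and the vertices of any clique must share a bag in every tree decomposition; so some bag has ≥ 4 vertices and tw(G) ≥ 3. Therefore the treewidth is 3.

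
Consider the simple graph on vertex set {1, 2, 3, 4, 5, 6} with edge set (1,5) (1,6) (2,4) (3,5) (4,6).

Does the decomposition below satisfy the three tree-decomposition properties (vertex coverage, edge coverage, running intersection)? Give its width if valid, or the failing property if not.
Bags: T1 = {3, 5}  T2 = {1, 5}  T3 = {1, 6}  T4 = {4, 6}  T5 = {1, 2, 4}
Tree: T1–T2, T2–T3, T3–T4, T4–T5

A tree decomposition must satisfy three properties: every vertex lies in some bag; for every edge, both endpoints lie together in some bag; and for every vertex, the bags containing it form a connected subtree. Here bags containing vertex 1 are not connected in the tree, so the decomposition is invalid.

No — bags containing vertex 1 are not connected in the tree.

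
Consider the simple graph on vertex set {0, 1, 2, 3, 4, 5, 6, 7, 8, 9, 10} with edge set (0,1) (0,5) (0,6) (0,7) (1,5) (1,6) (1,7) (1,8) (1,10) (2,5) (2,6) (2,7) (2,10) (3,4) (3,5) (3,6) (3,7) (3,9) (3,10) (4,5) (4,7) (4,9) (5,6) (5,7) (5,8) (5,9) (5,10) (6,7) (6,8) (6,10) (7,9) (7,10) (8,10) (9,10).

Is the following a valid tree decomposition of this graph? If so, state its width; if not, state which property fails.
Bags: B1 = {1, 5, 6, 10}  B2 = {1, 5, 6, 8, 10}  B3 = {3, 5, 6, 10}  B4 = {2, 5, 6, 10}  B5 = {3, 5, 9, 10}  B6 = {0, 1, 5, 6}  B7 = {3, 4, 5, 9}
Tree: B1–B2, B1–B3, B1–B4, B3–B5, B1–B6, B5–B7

No — vertex 7 appears in no bag.

A tree decomposition must satisfy three properties: every vertex lies in some bag; for every edge, both endpoints lie together in some bag; and for every vertex, the bags containing it form a connected subtree. Here vertex 7 appears in no bag, so the decomposition is invalid.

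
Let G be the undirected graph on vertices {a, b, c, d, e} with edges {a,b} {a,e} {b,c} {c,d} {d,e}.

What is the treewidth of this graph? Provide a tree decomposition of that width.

Every bag has size at most 3, so the width is 3 − 1 = 2 and tw(G) ≤ 2. Since a–e–d–c–b–a is a cycle in G, G is not acyclic. Forests are exactly the graphs of treewidth ≤ 1, so tw(G) ≥ 2. Combining the bounds, tw(G) = 2.

Treewidth 2.
One such decomposition:
Bags: B1 = {a, d, e}  B2 = {a, c, d}  B3 = {a, b, c}
Tree: B1–B2, B2–B3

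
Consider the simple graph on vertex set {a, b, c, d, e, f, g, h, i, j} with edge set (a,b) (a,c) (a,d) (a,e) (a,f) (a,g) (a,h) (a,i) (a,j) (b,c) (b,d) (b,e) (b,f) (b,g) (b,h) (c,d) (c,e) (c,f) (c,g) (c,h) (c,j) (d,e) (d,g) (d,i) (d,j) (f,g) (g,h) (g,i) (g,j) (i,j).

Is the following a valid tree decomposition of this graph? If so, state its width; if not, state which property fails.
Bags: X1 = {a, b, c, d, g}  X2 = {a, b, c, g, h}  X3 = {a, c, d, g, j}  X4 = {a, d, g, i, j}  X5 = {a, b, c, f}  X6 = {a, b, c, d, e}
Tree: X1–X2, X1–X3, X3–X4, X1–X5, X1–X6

No — edge (g,f) lies in no bag.

A tree decomposition must satisfy three properties: every vertex lies in some bag; for every edge, both endpoints lie together in some bag; and for every vertex, the bags containing it form a connected subtree. Here edge (g,f) lies in no bag, so the decomposition is invalid.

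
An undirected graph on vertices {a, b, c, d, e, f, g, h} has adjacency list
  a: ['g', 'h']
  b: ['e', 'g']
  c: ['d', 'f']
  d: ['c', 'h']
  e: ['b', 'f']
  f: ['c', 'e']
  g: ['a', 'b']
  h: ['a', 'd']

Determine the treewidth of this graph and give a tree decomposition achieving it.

The largest bag has 3 vertices, giving width 2; this decomposition certifies tw(G) ≤ 2. Since e–b–g–a–h–d–c–f–e is a cycle in G, G is not acyclic. Forests are exactly the graphs of treewidth ≤ 1, so tw(G) ≥ 2. Therefore the treewidth is 2.

Treewidth 2.
One such decomposition:
Bags: B1 = {b, e, g}  B2 = {a, e, g}  B3 = {a, e, h}  B4 = {d, e, h}  B5 = {c, d, e}  B6 = {c, e, f}
Tree: B1–B2, B2–B3, B3–B4, B4–B5, B5–B6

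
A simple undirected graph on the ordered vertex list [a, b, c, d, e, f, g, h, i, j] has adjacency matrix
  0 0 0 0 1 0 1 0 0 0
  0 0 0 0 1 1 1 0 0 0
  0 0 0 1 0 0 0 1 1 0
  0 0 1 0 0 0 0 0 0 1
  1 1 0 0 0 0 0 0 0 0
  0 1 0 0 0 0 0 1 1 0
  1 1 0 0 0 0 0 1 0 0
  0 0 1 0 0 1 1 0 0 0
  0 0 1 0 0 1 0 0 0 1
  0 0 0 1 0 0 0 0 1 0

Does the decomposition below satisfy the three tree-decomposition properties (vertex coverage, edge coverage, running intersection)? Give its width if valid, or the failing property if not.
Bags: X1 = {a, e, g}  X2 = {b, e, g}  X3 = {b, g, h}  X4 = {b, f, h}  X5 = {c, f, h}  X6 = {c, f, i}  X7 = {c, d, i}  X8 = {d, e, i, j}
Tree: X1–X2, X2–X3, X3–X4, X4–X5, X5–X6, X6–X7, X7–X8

No — bags containing vertex e are not connected in the tree.

A tree decomposition must satisfy three properties: every vertex lies in some bag; for every edge, both endpoints lie together in some bag; and for every vertex, the bags containing it form a connected subtree. Here bags containing vertex e are not connected in the tree, so the decomposition is invalid.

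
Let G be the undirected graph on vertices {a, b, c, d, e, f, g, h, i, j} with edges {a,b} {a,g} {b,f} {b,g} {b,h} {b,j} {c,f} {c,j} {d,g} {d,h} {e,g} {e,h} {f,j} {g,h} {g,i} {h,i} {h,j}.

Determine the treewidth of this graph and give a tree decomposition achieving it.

Treewidth 2.
One optimal decomposition is:
Bags: B1 = {b, g, h}  B2 = {b, h, j}  B3 = {b, f, j}  B4 = {c, f, j}  B5 = {a, b, g}  B6 = {d, g, h}  B7 = {e, g, h}  B8 = {g, h, i}
Tree: B1–B2, B2–B3, B3–B4, B1–B5, B1–B6, B6–B7, B7–B8

Each bag holds 3 vertices, so the decomposition has width 2, which upper-bounds the treewidth. On the other hand G contains the 3-clique {d, g, h}. A clique must lie in a single bag of any decomposition, so no decomposition can have width below 2. Combining the bounds, tw(G) = 2.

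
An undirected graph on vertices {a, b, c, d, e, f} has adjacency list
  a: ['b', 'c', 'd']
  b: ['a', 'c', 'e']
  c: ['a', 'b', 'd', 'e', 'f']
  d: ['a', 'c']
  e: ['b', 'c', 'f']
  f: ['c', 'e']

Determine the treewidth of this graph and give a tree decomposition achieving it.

Every bag has size at most 3, so the width is 3 − 1 = 2 and tw(G) ≤ 2. For the lower bound, the 3 vertices {a, c, d} are pairwise adjacent, and any tree decomposition puts a clique entirely inside one bag — forcing width ≥ 2. Combining the bounds, tw(G) = 2.

Treewidth 2.
One optimal decomposition is:
Bags: B1 = {a, b, c}  B2 = {a, c, d}  B3 = {b, c, e}  B4 = {c, e, f}
Tree: B1–B2, B1–B3, B3–B4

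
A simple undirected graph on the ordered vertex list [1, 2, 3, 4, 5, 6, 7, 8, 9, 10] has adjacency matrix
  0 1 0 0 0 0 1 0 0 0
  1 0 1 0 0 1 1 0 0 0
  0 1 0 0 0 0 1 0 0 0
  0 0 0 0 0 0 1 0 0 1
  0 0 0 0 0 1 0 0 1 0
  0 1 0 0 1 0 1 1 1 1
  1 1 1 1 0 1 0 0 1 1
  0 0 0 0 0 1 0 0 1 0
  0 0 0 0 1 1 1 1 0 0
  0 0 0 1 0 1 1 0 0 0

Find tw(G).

A width-2 tree decomposition is:
Bags: B1 = {6, 7, 10}  B2 = {2, 6, 7}  B3 = {4, 7, 10}  B4 = {6, 7, 9}  B5 = {6, 8, 9}  B6 = {2, 3, 7}  B7 = {1, 2, 7}  B8 = {5, 6, 9}
Tree: B1–B2, B1–B3, B1–B4, B4–B5, B2–B6, B6–B7, B5–B8
The largest bag has 3 vertices, giving width 2; this decomposition certifies tw(G) ≤ 2. Conversely, {6, 8, 9} is a clique of size 3, and the vertices of any clique must share a bag in every tree decomposition; so some bag has ≥ 3 vertices and tw(G) ≥ 2. Therefore the treewidth is 2.

2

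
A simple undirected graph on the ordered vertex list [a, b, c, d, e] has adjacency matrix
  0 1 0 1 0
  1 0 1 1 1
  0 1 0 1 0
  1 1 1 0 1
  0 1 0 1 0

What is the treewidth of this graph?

A width-2 tree decomposition is:
Bags: B1 = {b, d, e}  B2 = {b, c, d}  B3 = {a, b, d}
Tree: B1–B2, B1–B3
The largest bag has 3 vertices, giving width 2; this decomposition certifies tw(G) ≤ 2. On the other hand G contains the 3-clique {b, d, e}. A clique must lie in a single bag of any decomposition, so no decomposition can have width below 2. Therefore the treewidth is 2.

2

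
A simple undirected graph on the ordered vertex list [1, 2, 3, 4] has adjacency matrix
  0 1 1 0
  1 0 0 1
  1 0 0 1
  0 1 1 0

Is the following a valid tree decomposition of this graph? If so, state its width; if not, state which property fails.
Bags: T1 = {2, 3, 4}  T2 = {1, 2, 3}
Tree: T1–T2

Yes; width 2.

Vertex coverage: the bags together contain {1, 2, 3, 4}, the full vertex set. Edge coverage: each edge of G has both endpoints in at least one bag. Running intersection: for every vertex, the bags containing it form a connected subtree. All three properties hold, so this is a valid tree decomposition of width max|bag| − 1 = 2, and hence tw(G) ≤ 2.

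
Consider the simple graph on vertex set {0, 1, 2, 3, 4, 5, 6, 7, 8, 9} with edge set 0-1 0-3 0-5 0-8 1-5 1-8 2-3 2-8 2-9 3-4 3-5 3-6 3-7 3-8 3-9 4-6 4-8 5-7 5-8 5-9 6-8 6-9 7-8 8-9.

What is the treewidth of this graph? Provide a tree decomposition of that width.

Each bag holds 4 vertices, so the decomposition has width 3, which upper-bounds the treewidth. Conversely, {0, 1, 5, 8} is a clique of size 4, and the vertices of any clique must share a bag in every tree decomposition; so some bag has ≥ 4 vertices and tw(G) ≥ 3. Hence tw(G) = 3 exactly.

Treewidth 3.
Bags: B1 = {3, 5, 8, 9}  B2 = {3, 6, 8, 9}  B3 = {0, 3, 5, 8}  B4 = {3, 5, 7, 8}  B5 = {0, 1, 5, 8}  B6 = {2, 3, 8, 9}  B7 = {3, 4, 6, 8}
Tree: B1–B2, B1–B3, B1–B4, B3–B5, B1–B6, B2–B7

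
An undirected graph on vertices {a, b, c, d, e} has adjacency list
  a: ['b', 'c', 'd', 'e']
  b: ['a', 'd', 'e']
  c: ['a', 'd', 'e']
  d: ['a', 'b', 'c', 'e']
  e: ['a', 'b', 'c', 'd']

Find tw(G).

3

A width-3 tree decomposition is:
Bags: B1 = {a, c, d, e}  B2 = {a, b, d, e}
Tree: B1–B2
The largest bag has 4 vertices, giving width 3; this decomposition certifies tw(G) ≤ 3. For the lower bound, the 4 vertices {a, c, d, e} are pairwise adjacent, and any tree decomposition puts a clique entirely inside one bag — forcing width ≥ 3. Combining the bounds, tw(G) = 3.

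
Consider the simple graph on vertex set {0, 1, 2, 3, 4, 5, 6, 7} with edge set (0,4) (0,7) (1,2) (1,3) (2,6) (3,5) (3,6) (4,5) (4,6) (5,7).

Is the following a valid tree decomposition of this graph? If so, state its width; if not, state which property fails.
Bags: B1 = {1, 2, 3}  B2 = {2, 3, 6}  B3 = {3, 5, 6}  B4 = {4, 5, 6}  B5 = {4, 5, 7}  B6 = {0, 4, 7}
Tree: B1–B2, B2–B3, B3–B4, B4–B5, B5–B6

Vertex coverage: the bags together contain {0, 1, 2, 3, 4, 5, 6, 7}, the full vertex set. Edge coverage: each edge of G has both endpoints in at least one bag. Running intersection: for every vertex, the bags containing it form a connected subtree. All three properties hold, so this is a valid tree decomposition of width max|bag| − 1 = 2, and hence tw(G) ≤ 2.

Yes; width 2.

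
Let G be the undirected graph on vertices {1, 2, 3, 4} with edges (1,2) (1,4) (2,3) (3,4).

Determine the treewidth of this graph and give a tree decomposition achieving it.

Treewidth 2.
One optimal decomposition is:
Bags: B1 = {2, 3, 4}  B2 = {1, 2, 4}
Tree: B1–B2

Every bag has size at most 3, so the width is 3 − 1 = 2 and tw(G) ≤ 2. Since 4–3–2–1–4 is a cycle in G, G is not acyclic. Forests are exactly the graphs of treewidth ≤ 1, so tw(G) ≥ 2. Hence tw(G) = 2 exactly.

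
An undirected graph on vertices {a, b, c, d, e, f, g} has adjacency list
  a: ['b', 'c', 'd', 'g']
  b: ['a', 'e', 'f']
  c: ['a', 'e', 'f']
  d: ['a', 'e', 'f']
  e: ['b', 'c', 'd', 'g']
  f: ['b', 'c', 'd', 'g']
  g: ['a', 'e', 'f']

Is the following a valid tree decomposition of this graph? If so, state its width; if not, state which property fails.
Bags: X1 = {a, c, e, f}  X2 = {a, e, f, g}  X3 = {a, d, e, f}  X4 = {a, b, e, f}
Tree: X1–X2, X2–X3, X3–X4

Yes; width 3.

Vertex coverage: the bags together contain {a, b, c, d, e, f, g}, the full vertex set. Edge coverage: each edge of G has both endpoints in at least one bag. Running intersection: for every vertex, the bags containing it form a connected subtree. All three properties hold, so this is a valid tree decomposition of width max|bag| − 1 = 3, and hence tw(G) ≤ 3.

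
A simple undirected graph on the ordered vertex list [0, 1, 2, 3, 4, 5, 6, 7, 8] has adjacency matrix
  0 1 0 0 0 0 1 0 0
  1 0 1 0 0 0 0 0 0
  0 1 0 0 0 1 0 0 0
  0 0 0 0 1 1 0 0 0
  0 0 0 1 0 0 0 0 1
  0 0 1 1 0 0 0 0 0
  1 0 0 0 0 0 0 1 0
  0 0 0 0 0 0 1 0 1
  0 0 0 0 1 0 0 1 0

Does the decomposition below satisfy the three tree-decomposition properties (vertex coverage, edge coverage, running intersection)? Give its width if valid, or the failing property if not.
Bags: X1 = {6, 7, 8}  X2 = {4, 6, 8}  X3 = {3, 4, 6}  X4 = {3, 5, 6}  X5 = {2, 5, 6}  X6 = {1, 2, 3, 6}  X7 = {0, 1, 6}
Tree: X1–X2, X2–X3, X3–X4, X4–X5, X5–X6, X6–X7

No — bags containing vertex 3 are not connected in the tree.

A tree decomposition must satisfy three properties: every vertex lies in some bag; for every edge, both endpoints lie together in some bag; and for every vertex, the bags containing it form a connected subtree. Here bags containing vertex 3 are not connected in the tree, so the decomposition is invalid.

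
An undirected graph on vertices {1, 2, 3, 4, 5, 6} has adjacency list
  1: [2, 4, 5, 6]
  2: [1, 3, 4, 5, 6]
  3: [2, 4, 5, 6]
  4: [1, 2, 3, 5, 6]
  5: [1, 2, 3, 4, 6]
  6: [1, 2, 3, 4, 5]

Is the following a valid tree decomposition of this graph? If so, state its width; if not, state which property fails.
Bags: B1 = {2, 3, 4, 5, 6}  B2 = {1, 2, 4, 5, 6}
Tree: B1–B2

Yes; width 4.

Every vertex of G appears in some bag (union = {1, 2, 3, 4, 5, 6}); every edge is covered by a bag; and for each vertex v the set of bags containing v is connected in the bag tree. The decomposition is therefore valid. The largest bag has 5 vertices, so the width is 4.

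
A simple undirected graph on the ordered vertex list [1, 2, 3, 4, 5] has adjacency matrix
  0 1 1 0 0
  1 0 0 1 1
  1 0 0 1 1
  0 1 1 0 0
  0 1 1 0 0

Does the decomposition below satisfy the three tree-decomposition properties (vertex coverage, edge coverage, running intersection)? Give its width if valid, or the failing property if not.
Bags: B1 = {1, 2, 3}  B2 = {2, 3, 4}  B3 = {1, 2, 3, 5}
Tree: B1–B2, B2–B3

A tree decomposition must satisfy three properties: every vertex lies in some bag; for every edge, both endpoints lie together in some bag; and for every vertex, the bags containing it form a connected subtree. Here bags containing vertex 1 are not connected in the tree, so the decomposition is invalid.

No — bags containing vertex 1 are not connected in the tree.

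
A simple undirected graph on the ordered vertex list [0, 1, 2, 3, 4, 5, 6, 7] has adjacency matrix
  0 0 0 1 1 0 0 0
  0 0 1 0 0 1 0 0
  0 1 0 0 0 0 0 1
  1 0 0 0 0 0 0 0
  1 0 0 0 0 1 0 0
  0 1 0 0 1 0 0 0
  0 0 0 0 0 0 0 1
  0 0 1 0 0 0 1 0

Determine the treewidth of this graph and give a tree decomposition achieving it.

Every bag has size at most 2, so the width is 2 − 1 = 1 and tw(G) ≤ 1. Since G has at least one edge (e.g. 3–0), it is not an edgeless graph, so tw(G) ≥ 1. Combining the bounds, tw(G) = 1.

Treewidth 1.
Bags: B1 = {0, 3}  B2 = {0, 4}  B3 = {4, 5}  B4 = {1, 5}  B5 = {1, 2}  B6 = {2, 7}  B7 = {6, 7}
Tree: B1–B2, B2–B3, B3–B4, B4–B5, B5–B6, B6–B7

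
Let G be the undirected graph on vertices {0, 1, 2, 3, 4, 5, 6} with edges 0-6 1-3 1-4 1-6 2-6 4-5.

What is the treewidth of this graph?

1

A width-1 tree decomposition is:
Bags: B1 = {1, 6}  B2 = {1, 4}  B3 = {0, 6}  B4 = {2, 6}  B5 = {4, 5}  B6 = {1, 3}
Tree: B1–B2, B1–B3, B1–B4, B2–B5, B2–B6
The largest bag has 2 vertices, giving width 1; this decomposition certifies tw(G) ≤ 1. Any graph with an edge has treewidth ≥ 1, and G has the edge 1–6. Hence tw(G) = 1 exactly.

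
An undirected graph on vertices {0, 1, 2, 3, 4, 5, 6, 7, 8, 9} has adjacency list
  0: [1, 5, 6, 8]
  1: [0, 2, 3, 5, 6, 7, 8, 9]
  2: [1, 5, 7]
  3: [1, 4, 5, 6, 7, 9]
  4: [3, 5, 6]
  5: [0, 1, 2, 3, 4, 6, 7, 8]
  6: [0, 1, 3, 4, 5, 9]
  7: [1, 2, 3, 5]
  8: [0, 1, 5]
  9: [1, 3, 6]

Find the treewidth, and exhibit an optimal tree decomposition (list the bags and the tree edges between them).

Treewidth 3.
Bags: B1 = {1, 3, 5, 6}  B2 = {1, 3, 6, 9}  B3 = {3, 4, 5, 6}  B4 = {1, 3, 5, 7}  B5 = {0, 1, 5, 6}  B6 = {0, 1, 5, 8}  B7 = {1, 2, 5, 7}
Tree: B1–B2, B1–B3, B1–B4, B1–B5, B5–B6, B4–B7

The largest bag has 4 vertices, giving width 3; this decomposition certifies tw(G) ≤ 3. For the lower bound, the 4 vertices {1, 3, 6, 9} are pairwise adjacent, and any tree decomposition puts a clique entirely inside one bag — forcing width ≥ 3. Therefore the treewidth is 3.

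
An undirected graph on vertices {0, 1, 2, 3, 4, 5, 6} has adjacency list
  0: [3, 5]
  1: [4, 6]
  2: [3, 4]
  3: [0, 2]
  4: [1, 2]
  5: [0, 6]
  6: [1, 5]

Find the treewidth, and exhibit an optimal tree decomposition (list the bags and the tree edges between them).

Every bag has size at most 3, so the width is 3 − 1 = 2 and tw(G) ≤ 2. Since 0–3–2–4–1–6–5–0 is a cycle in G, G is not acyclic. Forests are exactly the graphs of treewidth ≤ 1, so tw(G) ≥ 2. Therefore the treewidth is 2.

Treewidth 2.
Bags: B1 = {0, 2, 3}  B2 = {0, 2, 4}  B3 = {0, 1, 4}  B4 = {0, 1, 6}  B5 = {0, 5, 6}
Tree: B1–B2, B2–B3, B3–B4, B4–B5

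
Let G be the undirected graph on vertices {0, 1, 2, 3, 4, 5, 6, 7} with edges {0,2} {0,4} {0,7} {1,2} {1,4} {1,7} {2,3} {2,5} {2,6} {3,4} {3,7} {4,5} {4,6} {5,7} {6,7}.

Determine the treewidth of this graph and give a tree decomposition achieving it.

Treewidth 3.
Bags: B1 = {2, 4, 6, 7}  B2 = {2, 4, 5, 7}  B3 = {0, 2, 4, 7}  B4 = {1, 2, 4, 7}  B5 = {2, 3, 4, 7}
Tree: B1–B2, B2–B3, B3–B4, B4–B5

The largest bag has 4 vertices, giving width 3; this decomposition certifies tw(G) ≤ 3. For the lower bound: the 4 vertex sets {6,7}, {4,5}, {2}, {0} are disjoint, each induces a connected subgraph, and every pair is joined by at least one edge of G. Contracting each set to a single vertex therefore yields K_{4} as a minor, and since treewidth is minor-monotone, tw(G) ≥ tw(K_{4}) = 3. The upper and lower bounds meet at 3, so that is the treewidth.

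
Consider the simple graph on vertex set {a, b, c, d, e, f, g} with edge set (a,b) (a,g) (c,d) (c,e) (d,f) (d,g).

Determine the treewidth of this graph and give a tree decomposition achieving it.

Treewidth 1.
Bags: B1 = {d, g}  B2 = {a, g}  B3 = {c, d}  B4 = {d, f}  B5 = {a, b}  B6 = {c, e}
Tree: B1–B2, B1–B3, B3–B4, B2–B5, B3–B6

Each bag holds 2 vertices, so the decomposition has width 1, which upper-bounds the treewidth. Any graph with an edge has treewidth ≥ 1, and G has the edge g–d. The upper and lower bounds meet at 1, so that is the treewidth.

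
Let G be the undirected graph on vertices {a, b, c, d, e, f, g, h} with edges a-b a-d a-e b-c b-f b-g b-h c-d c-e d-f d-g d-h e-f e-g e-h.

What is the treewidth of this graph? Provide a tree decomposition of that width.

The largest bag has 4 vertices, giving width 3; this decomposition certifies tw(G) ≤ 3. For the lower bound: the 4 vertex sets {d,f}, {a,e}, {b}, {c} are disjoint, each induces a connected subgraph, and every pair is joined by at least one edge of G. Contracting each set to a single vertex therefore yields K_{4} as a minor, and since treewidth is minor-monotone, tw(G) ≥ tw(K_{4}) = 3. The upper and lower bounds meet at 3, so that is the treewidth.

Treewidth 3.
Bags: B1 = {b, d, e, f}  B2 = {a, b, d, e}  B3 = {b, c, d, e}  B4 = {b, d, e, g}  B5 = {b, d, e, h}
Tree: B1–B2, B2–B3, B3–B4, B4–B5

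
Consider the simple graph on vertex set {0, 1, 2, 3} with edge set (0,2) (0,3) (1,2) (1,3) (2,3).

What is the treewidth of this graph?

2

A width-2 tree decomposition is:
Bags: B1 = {1, 2, 3}  B2 = {0, 2, 3}
Tree: B1–B2
Every bag has size at most 3, so the width is 3 − 1 = 2 and tw(G) ≤ 2. For the lower bound, the 3 vertices {0, 2, 3} are pairwise adjacent, and any tree decomposition puts a clique entirely inside one bag — forcing width ≥ 2. Hence tw(G) = 2 exactly.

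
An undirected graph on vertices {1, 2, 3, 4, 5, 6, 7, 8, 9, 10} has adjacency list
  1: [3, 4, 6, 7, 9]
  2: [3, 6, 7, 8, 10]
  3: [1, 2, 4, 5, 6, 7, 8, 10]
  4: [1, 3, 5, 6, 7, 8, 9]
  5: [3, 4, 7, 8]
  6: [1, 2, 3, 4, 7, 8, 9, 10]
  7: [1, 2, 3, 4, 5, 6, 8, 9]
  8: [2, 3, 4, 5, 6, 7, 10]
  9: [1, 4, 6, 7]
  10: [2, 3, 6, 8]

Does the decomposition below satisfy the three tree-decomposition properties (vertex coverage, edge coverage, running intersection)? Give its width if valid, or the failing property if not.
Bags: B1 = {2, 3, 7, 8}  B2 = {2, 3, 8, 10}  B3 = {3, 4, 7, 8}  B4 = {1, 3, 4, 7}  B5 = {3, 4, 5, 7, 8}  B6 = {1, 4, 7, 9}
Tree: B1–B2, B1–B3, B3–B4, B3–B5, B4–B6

A tree decomposition must satisfy three properties: every vertex lies in some bag; for every edge, both endpoints lie together in some bag; and for every vertex, the bags containing it form a connected subtree. Here vertex 6 appears in no bag, so the decomposition is invalid.

No — vertex 6 appears in no bag.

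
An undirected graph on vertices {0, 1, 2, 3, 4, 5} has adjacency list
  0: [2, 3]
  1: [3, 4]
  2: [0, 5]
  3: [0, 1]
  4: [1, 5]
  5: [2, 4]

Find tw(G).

A width-2 tree decomposition is:
Bags: B1 = {0, 2, 3}  B2 = {2, 3, 5}  B3 = {3, 4, 5}  B4 = {1, 3, 4}
Tree: B1–B2, B2–B3, B3–B4
The largest bag has 3 vertices, giving width 2; this decomposition certifies tw(G) ≤ 2. The edges 3–0–2–5–4–1–3 form a cycle, so G is not a tree and its treewidth is at least 2. Therefore the treewidth is 2.

2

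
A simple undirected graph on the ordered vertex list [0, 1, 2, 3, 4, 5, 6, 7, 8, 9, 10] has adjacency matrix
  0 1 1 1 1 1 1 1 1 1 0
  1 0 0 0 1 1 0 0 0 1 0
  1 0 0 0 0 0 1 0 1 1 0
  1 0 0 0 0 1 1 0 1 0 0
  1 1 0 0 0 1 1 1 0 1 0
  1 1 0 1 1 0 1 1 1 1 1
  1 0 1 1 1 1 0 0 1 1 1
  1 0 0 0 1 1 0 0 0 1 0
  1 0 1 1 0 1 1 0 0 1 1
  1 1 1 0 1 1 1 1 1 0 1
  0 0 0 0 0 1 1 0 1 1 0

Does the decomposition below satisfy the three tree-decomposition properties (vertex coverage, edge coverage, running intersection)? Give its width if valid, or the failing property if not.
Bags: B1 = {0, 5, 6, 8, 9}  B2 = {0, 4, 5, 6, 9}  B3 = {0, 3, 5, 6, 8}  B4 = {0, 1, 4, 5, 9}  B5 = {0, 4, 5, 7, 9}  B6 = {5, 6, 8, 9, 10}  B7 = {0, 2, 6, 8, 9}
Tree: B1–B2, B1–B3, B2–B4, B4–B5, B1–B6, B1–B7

Yes; width 4.

Vertex coverage: the bags together contain {0, 1, 2, 3, 4, 5, 6, 7, 8, 9, 10}, the full vertex set. Edge coverage: each edge of G has both endpoints in at least one bag. Running intersection: for every vertex, the bags containing it form a connected subtree. All three properties hold, so this is a valid tree decomposition of width max|bag| − 1 = 4, and hence tw(G) ≤ 4.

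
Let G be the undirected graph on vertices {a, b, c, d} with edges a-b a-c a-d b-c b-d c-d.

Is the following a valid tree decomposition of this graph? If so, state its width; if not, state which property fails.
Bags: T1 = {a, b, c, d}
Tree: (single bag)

Checking the three conditions: (i) the bags cover all of {a, b, c, d}; (ii) for each edge, some bag contains both endpoints; (iii) the bags containing any fixed vertex form a subtree. All hold, so the decomposition is valid with width 4 − 1 = 3.

Yes; width 3.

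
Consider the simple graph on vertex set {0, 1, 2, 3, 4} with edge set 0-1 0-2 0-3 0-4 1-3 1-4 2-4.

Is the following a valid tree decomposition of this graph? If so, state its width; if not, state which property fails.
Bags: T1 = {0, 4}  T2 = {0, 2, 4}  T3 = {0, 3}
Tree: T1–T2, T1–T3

A tree decomposition must satisfy three properties: every vertex lies in some bag; for every edge, both endpoints lie together in some bag; and for every vertex, the bags containing it form a connected subtree. Here vertex 1 appears in no bag, so the decomposition is invalid.

No — vertex 1 appears in no bag.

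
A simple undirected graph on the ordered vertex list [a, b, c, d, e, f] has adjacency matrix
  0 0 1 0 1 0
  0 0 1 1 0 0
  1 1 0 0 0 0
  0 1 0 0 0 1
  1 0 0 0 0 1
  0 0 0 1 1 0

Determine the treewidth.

A width-2 tree decomposition is:
Bags: B1 = {d, e, f}  B2 = {b, d, e}  B3 = {b, c, e}  B4 = {a, c, e}
Tree: B1–B2, B2–B3, B3–B4
The largest bag has 3 vertices, giving width 2; this decomposition certifies tw(G) ≤ 2. The edges e–f–d–b–c–a–e form a cycle, so G is not a tree and its treewidth is at least 2. Therefore the treewidth is 2.

2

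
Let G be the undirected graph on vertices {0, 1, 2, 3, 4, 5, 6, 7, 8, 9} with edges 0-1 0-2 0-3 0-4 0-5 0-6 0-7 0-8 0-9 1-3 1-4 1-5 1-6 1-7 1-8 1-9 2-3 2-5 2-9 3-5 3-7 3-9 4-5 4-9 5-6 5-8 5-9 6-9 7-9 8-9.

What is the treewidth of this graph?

4

A width-4 tree decomposition is:
Bags: B1 = {0, 2, 3, 5, 9}  B2 = {0, 1, 3, 5, 9}  B3 = {0, 1, 3, 7, 9}  B4 = {0, 1, 5, 8, 9}  B5 = {0, 1, 5, 6, 9}  B6 = {0, 1, 4, 5, 9}
Tree: B1–B2, B2–B3, B2–B4, B2–B5, B4–B6
The largest bag has 5 vertices, giving width 4; this decomposition certifies tw(G) ≤ 4. For the lower bound, the 5 vertices {0, 1, 5, 8, 9} are pairwise adjacent, and any tree decomposition puts a clique entirely inside one bag — forcing width ≥ 4. The upper and lower bounds meet at 4, so that is the treewidth.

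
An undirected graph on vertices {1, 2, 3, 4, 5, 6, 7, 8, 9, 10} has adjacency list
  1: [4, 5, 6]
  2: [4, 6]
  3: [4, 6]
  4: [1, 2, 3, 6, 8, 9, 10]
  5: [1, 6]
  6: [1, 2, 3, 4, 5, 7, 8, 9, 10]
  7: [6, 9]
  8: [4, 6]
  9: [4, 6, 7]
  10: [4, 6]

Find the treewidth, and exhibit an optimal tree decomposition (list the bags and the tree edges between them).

Every bag has size at most 3, so the width is 3 − 1 = 2 and tw(G) ≤ 2. For the lower bound, the 3 vertices {1, 4, 6} are pairwise adjacent, and any tree decomposition puts a clique entirely inside one bag — forcing width ≥ 2. Therefore the treewidth is 2.

Treewidth 2.
One optimal decomposition is:
Bags: B1 = {1, 4, 6}  B2 = {4, 6, 8}  B3 = {3, 4, 6}  B4 = {4, 6, 9}  B5 = {1, 5, 6}  B6 = {2, 4, 6}  B7 = {4, 6, 10}  B8 = {6, 7, 9}
Tree: B1–B2, B1–B3, B3–B4, B1–B5, B1–B6, B4–B7, B4–B8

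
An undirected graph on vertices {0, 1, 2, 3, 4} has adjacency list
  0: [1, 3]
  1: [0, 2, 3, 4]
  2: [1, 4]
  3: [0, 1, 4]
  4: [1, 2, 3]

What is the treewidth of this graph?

2

A width-2 tree decomposition is:
Bags: B1 = {0, 1, 3}  B2 = {1, 3, 4}  B3 = {1, 2, 4}
Tree: B1–B2, B2–B3
Every bag has size at most 3, so the width is 3 − 1 = 2 and tw(G) ≤ 2. For the lower bound, the 3 vertices {1, 2, 4} are pairwise adjacent, and any tree decomposition puts a clique entirely inside one bag — forcing width ≥ 2. The upper and lower bounds meet at 2, so that is the treewidth.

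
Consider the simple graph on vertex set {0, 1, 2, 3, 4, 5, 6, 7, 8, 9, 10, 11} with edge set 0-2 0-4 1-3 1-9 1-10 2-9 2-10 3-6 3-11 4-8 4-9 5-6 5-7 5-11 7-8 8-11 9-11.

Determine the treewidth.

A width-3 tree decomposition is:
Bags: B1 = {3, 5, 6, 7}  B2 = {3, 5, 7, 11}  B3 = {3, 7, 8, 11}  B4 = {1, 3, 8, 11}  B5 = {1, 8, 9, 11}  B6 = {1, 4, 8, 9}  B7 = {1, 4, 9, 10}  B8 = {2, 4, 9, 10}  B9 = {0, 2, 4, 10}
Tree: B1–B2, B2–B3, B3–B4, B4–B5, B5–B6, B6–B7, B7–B8, B8–B9
Each bag holds 4 vertices, so the decomposition has width 3, which upper-bounds the treewidth. For the lower bound: the 4 vertex sets {5,6,7}, {3}, {11}, {1,4,8,9} are disjoint, each induces a connected subgraph, and every pair is joined by at least one edge of G. Contracting each set to a single vertex therefore yields K_{4} as a minor, and since treewidth is minor-monotone, tw(G) ≥ tw(K_{4}) = 3. Therefore the treewidth is 3.

3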